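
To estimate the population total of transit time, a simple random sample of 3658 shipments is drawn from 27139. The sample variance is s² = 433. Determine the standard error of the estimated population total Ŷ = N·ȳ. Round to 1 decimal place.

8685.1

Var(Ŷ) = N²·Var(ȳ) = N²·(1 − n/N)·s²/n.
f = 3658/27139 = 0.13478758; Var(ȳ) = 0.86521242·433/3658 = 0.1024158.
Var(Ŷ) = 27139² · 0.1024158 = 7.543183 × 10^7.
SE(Ŷ) = √(7.543183 × 10^7) = 8685.1.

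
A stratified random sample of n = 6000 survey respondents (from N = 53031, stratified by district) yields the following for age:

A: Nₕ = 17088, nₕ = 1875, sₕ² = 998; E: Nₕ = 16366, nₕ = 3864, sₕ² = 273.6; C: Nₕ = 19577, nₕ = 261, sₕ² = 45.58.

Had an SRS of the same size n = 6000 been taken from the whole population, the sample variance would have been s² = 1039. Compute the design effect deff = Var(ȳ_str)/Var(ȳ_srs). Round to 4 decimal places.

Var(ȳ_str) = Σ Wₕ²(1−fₕ)sₕ²/nₕ with Wₕ = Nₕ/53031:
  A: (17088/53031)²·(1−1875/17088)·998/1875 = 0.049201205
  E: (16366/53031)²·(1−3864/16366)·273.6/3864 = 0.0051515911
  C: (19577/53031)²·(1−261/19577)·45.58/261 = 0.023482132
  → Var(ȳ_str) = 0.077834928.
Var(ȳ_srs) = (1 − 6000/53031)·1039/6000 = 0.15357435.
deff = 0.077834928 / 0.15357435 = 0.5068.

0.5068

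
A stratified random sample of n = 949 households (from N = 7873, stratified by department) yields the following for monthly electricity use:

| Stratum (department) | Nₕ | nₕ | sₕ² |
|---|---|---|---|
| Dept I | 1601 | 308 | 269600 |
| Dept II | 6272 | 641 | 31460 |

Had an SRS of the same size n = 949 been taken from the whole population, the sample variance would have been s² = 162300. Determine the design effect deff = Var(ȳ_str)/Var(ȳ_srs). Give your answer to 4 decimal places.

Var(ȳ_str) = Σ Wₕ²(1−fₕ)sₕ²/nₕ with Wₕ = Nₕ/7873:
  Dept I: (1601/7873)²·(1−308/1601)·269600/308 = 29.233346
  Dept II: (6272/7873)²·(1−641/6272)·31460/641 = 27.964803
  → Var(ȳ_str) = 57.198149.
Var(ȳ_srs) = (1 − 949/7873)·162300/949 = 150.40737.
deff = 57.198149 / 150.40737 = 0.3803.

0.3803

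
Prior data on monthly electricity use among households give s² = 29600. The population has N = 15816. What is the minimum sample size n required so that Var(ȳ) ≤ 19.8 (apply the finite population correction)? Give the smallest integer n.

Without fpc, n₀ = s²/D = 29600/19.8 = 1494.9495.
With fpc, (1 − n/N)·s²/n ≤ D requires n ≥ n₀/(1 + n₀/N) = 1494.9495/(1 + 1494.9495/15816) = 1365.8477.
Rounding up, n = 1366.

1366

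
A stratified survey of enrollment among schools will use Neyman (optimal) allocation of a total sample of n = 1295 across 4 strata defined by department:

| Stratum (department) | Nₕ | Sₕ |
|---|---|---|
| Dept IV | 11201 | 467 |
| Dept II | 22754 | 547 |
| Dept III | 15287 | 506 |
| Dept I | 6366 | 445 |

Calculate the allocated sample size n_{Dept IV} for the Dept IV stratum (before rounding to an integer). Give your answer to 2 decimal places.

239.83

Neyman allocation: nₕ = n·NₕSₕ / Σⱼ NⱼSⱼ.
Σ NⱼSⱼ = 11201·467 + 22754·547 + 15287·506 + 6366·445 = 2.8245397 × 10^7.
n_{Dept IV} = 1295·11201·467 / (2.8245397 × 10^7) = 239.83.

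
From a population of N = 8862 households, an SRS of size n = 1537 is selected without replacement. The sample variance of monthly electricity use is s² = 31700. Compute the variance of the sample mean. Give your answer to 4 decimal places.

17.0475

Under SRS without replacement, Var(ȳ) = (1 − f)·s²/n with f = n/N = 1537/8862 = 0.17343715.
Var(ȳ) = (1 − 0.17343715)·31700/1537 = 0.82656285·20.624593 = 17.047523.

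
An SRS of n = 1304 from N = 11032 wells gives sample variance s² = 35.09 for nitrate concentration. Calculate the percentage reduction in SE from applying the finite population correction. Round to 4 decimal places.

6.0959

f = n/N = 1304/11032 = 0.11820160.
SE_no-fpc = √(s²/n) = 0.16404118; SE_fpc = √((1−f)s²/n) = 0.15404143.
Ratio = √(1−f) = 0.93904122. Reduction = 100·(1 − 0.93904122) = 6.0959%.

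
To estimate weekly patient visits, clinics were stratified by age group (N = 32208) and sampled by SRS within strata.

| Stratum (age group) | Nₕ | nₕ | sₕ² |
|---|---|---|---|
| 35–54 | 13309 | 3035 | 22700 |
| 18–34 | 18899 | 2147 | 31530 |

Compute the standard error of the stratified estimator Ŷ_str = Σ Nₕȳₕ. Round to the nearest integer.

Var(Ŷ_str) = Σₕ Nₕ²(1 − fₕ)sₕ²/nₕ.
35–54: 13309²·(1 − 3035/13309)·22700/3035 = 1.0227092 × 10^9.
18–34: 18899²·(1 − 2147/18899)·31530/2147 = 4.6494054 × 10^9.
Sum = 5.6721146 × 10^9.
SE = √(5.6721146 × 10^9) = 75313.

75313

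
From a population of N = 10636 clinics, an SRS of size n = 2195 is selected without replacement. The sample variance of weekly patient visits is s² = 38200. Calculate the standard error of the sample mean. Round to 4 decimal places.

Under SRS without replacement, Var(ȳ) = (1 − f)·s²/n with f = n/N = 2195/10636 = 0.20637458.
Var(ȳ) = (1 − 0.20637458)·38200/2195 = 0.79362542·17.403189 = 13.811613.
SE(ȳ) = √(13.811613) = 3.7164.

3.7164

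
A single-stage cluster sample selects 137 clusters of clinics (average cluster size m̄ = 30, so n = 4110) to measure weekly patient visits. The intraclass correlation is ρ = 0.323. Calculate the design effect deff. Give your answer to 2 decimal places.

10.37

deff = 1 + (30 − 1)·0.323 = 1 + 9.367 = 10.367.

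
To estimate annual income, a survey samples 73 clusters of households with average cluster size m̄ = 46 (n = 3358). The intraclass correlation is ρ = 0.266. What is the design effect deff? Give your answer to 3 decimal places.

deff = 1 + (46 − 1)·0.266 = 1 + 11.97 = 12.97.

12.970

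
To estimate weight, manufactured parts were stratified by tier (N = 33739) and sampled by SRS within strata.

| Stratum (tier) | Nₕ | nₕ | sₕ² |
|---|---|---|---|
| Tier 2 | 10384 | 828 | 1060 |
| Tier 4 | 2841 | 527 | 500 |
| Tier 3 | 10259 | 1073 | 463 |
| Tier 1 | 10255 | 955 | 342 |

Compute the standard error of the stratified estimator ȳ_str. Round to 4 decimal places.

Var(ȳ_str) = Σₕ Wₕ²(1 − fₕ)sₕ²/nₕ with Wₕ = Nₕ/N, N = 33739.
Tier 2: Wₕ = 0.30777439; term = 0.30777439²·(1 − 0.07973806)·1060/828 = 0.11159685.
Tier 4: Wₕ = 0.08420522; term = 0.08420522²·(1 − 0.18549806)·500/527 = 0.0054793566.
Tier 3: Wₕ = 0.30406947; term = 0.30406947²·(1 − 0.10459109)·463/1073 = 0.035723033.
Tier 1: Wₕ = 0.30395092; term = 0.30395092²·(1 − 0.09312530)·342/955 = 0.030003847.
Sum = 0.18280309.
SE = √(0.18280309) = 0.4276.

0.4276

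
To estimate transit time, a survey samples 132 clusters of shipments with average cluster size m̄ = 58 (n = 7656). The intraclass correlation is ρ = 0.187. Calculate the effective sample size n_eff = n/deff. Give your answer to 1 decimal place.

656.7

deff = 1 + (58 − 1)·0.187 = 1 + 10.659 = 11.659.
n_eff = 7656 / 11.659 = 656.7.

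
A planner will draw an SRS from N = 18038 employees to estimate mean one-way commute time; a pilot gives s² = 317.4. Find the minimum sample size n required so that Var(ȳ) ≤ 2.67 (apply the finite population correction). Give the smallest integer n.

119

Without fpc, n₀ = s²/D = 317.4/2.67 = 118.8764.
With fpc, (1 − n/N)·s²/n ≤ D requires n ≥ n₀/(1 + n₀/N) = 118.8764/(1 + 118.8764/18038) = 118.0981.
Rounding up, n = 119.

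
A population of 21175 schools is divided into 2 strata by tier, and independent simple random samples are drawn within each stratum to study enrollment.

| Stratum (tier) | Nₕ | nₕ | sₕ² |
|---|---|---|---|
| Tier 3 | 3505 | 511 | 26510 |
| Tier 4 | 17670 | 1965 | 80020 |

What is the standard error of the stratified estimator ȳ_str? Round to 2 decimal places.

5.14

Var(ȳ_str) = Σₕ Wₕ²(1 − fₕ)sₕ²/nₕ with Wₕ = Nₕ/N, N = 21175.
Tier 3: Wₕ = 0.16552538; term = 0.16552538²·(1 − 0.14579173)·26510/511 = 1.2141765.
Tier 4: Wₕ = 0.83447462; term = 0.83447462²·(1 − 0.11120543)·80020/1965 = 25.203662.
Sum = 26.417839.
SE = √(26.417839) = 5.14.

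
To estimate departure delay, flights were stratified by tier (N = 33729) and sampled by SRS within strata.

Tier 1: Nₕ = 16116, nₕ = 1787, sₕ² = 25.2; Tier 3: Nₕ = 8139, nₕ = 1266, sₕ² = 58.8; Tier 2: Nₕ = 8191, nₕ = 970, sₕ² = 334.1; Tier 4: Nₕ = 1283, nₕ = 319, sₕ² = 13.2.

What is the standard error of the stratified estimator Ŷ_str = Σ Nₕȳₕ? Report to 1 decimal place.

Var(Ŷ_str) = Σₕ Nₕ²(1 − fₕ)sₕ²/nₕ.
Tier 1: 16116²·(1 − 1787/16116)·25.2/1787 = 3.2564854 × 10^6.
Tier 3: 8139²·(1 − 1266/8139)·58.8/1266 = 2.5981308 × 10^6.
Tier 2: 8191²·(1 − 970/8191)·334.1/970 = 2.0372251 × 10^7.
Tier 4: 1283²·(1 − 319/1283)·13.2/319 = 51178.428.
Sum = 2.6278046 × 10^7.
SE = √(2.6278046 × 10^7) = 5126.2.

5126.2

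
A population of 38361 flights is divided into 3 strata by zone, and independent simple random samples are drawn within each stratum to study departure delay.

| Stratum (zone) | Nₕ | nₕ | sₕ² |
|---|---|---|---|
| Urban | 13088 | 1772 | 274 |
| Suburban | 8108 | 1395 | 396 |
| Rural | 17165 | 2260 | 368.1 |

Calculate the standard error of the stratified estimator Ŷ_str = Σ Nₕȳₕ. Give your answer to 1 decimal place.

8945.5

Var(Ŷ_str) = Σₕ Nₕ²(1 − fₕ)sₕ²/nₕ.
Urban: 13088²·(1 − 1772/13088)·274/1772 = 2.2900927 × 10^7.
Suburban: 8108²·(1 − 1395/8108)·396/1395 = 1.5450814 × 10^7.
Rural: 17165²·(1 − 2260/17165)·368.1/2260 = 4.1670927 × 10^7.
Sum = 8.0022668 × 10^7.
SE = √(8.0022668 × 10^7) = 8945.5.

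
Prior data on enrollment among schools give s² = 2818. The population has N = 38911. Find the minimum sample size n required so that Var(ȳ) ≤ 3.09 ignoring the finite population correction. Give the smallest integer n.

912

Without fpc, n₀ = s²/D = 2818/3.09 = 911.9741.
Rounding up, n = 912.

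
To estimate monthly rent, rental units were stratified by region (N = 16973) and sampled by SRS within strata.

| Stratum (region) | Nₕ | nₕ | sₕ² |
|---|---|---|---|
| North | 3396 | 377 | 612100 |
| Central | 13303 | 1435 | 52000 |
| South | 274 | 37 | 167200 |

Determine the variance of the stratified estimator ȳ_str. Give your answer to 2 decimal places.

Var(ȳ_str) = Σₕ Wₕ²(1 − fₕ)sₕ²/nₕ with Wₕ = Nₕ/N, N = 16973.
North: Wₕ = 0.20008248; term = 0.20008248²·(1 − 0.11101296)·612100/377 = 57.78227.
Central: Wₕ = 0.78377423; term = 0.78377423²·(1 − 0.10787041)·52000/1435 = 19.859182.
South: Wₕ = 0.01614329; term = 0.01614329²·(1 − 0.13503650)·167200/37 = 1.0186295.
Sum = 78.660082.

78.66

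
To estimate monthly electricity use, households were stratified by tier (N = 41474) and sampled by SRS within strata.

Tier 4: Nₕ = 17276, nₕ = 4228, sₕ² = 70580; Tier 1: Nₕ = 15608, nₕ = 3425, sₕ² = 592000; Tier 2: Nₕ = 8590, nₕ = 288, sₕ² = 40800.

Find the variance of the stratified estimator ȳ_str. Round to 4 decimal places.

Var(ȳ_str) = Σₕ Wₕ²(1 − fₕ)sₕ²/nₕ with Wₕ = Nₕ/N, N = 41474.
Tier 4: Wₕ = 0.41655013; term = 0.41655013²·(1 − 0.24473258)·70580/4228 = 2.1876708.
Tier 1: Wₕ = 0.37633216; term = 0.37633216²·(1 − 0.21943875)·592000/3425 = 19.107804.
Tier 2: Wₕ = 0.20711771; term = 0.20711771²·(1 − 0.03352736)·40800/288 = 5.873429.
Sum = 27.168904.

27.1689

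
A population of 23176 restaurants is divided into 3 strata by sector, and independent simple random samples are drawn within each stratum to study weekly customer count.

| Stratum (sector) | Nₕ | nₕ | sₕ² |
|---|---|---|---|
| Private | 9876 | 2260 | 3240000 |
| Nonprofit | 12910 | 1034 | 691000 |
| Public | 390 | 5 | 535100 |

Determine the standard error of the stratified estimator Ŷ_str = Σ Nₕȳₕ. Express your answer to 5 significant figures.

475770

Var(Ŷ_str) = Σₕ Nₕ²(1 − fₕ)sₕ²/nₕ.
Private: 9876²·(1 − 2260/9876)·3240000/2260 = 1.0783124 × 10^11.
Nonprofit: 12910²·(1 − 1034/12910)·691000/1034 = 1.024599 × 10^11.
Public: 390²·(1 − 5/390)·535100/5 = 1.6069053 × 10^10.
Sum = 2.2636019 × 10^11.
SE = √(2.2636019 × 10^11) = 475770.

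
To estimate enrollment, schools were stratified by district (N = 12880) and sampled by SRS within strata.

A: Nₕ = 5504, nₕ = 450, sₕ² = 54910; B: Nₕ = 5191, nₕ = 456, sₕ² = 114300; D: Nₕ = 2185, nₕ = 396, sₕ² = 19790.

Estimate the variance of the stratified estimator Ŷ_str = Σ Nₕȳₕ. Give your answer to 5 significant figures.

Var(Ŷ_str) = Σₕ Nₕ²(1 − fₕ)sₕ²/nₕ.
A: 5504²·(1 − 450/5504)·54910/450 = 3.3943185 × 10^9.
B: 5191²·(1 − 456/5191)·114300/456 = 6.1610169 × 10^9.
D: 2185²·(1 − 396/2185)·19790/396 = 1.9534954 × 10^8.
Sum = 9.7506849 × 10^9.

9.7507 × 10^9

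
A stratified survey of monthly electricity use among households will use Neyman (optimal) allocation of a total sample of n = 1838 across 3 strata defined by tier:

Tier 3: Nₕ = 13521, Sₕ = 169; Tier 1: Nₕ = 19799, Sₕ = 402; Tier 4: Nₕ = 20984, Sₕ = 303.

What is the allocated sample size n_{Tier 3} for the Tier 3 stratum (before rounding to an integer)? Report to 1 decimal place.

253.0

Neyman allocation: nₕ = n·NₕSₕ / Σⱼ NⱼSⱼ.
Σ NⱼSⱼ = 13521·169 + 19799·402 + 20984·303 = 1.6602399 × 10^7.
n_{Tier 3} = 1838·13521·169 / (1.6602399 × 10^7) = 253.0.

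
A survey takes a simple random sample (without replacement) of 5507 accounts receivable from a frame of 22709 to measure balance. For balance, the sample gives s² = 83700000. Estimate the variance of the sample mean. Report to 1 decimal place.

Under SRS without replacement, Var(ȳ) = (1 − f)·s²/n with f = n/N = 5507/22709 = 0.24250297.
Var(ȳ) = (1 − 0.24250297)·83700000/5507 = 0.75749703·15198.838 = 11513.074.

11513.1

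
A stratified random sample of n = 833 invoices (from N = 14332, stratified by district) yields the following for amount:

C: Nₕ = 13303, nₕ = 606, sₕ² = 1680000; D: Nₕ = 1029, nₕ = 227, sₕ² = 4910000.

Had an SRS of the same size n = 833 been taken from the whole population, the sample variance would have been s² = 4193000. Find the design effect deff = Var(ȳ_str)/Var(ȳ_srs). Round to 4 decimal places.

0.4992

Var(ȳ_str) = Σ Wₕ²(1−fₕ)sₕ²/nₕ with Wₕ = Nₕ/14332:
  C: (13303/14332)²·(1−606/13303)·1680000/606 = 2279.6794
  D: (1029/14332)²·(1−227/1029)·4910000/227 = 86.902402
  → Var(ȳ_str) = 2366.5818.
Var(ȳ_srs) = (1 − 833/14332)·4193000/833 = 4741.0513.
deff = 2366.5818 / 4741.0513 = 0.4992.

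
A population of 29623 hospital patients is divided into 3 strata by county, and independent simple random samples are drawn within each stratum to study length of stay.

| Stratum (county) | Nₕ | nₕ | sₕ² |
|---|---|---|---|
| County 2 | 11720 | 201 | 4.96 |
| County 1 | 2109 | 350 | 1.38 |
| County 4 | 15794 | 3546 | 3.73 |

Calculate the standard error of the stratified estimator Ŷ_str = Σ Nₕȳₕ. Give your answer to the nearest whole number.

1884

Var(Ŷ_str) = Σₕ Nₕ²(1 − fₕ)sₕ²/nₕ.
County 2: 11720²·(1 − 201/11720)·4.96/201 = 3.3314094 × 10^6.
County 1: 2109²·(1 − 350/2109)·1.38/350 = 14626.939.
County 4: 15794²·(1 − 3546/15794)·3.73/3546 = 203482.66.
Sum = 3.549519 × 10^6.
SE = √(3.549519 × 10^6) = 1884.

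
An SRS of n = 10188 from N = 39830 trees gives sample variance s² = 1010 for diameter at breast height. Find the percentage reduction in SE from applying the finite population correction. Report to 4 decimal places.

13.7322

f = n/N = 10188/39830 = 0.25578710.
SE_no-fpc = √(s²/n) = 0.31485908; SE_fpc = √((1−f)s²/n) = 0.27162192.
Ratio = √(1−f) = 0.86267775. Reduction = 100·(1 − 0.86267775) = 13.7322%.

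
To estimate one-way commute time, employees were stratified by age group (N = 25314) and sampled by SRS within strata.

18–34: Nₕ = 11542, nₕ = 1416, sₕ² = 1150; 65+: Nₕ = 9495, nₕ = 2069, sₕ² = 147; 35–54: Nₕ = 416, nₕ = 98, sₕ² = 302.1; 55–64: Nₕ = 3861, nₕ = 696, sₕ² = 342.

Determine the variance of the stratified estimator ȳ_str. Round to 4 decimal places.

Var(ȳ_str) = Σₕ Wₕ²(1 − fₕ)sₕ²/nₕ with Wₕ = Nₕ/N, N = 25314.
18–34: Wₕ = 0.45595323; term = 0.45595323²·(1 − 0.12268238)·1150/1416 = 0.14812625.
65+: Wₕ = 0.37508888; term = 0.37508888²·(1 − 0.21790416)·147/2069 = 0.0078178117.
35–54: Wₕ = 0.01643359; term = 0.01643359²·(1 − 0.23557692)·302.1/98 = 6.363903 × 10^-4.
55–64: Wₕ = 0.15252429; term = 0.15252429²·(1 − 0.18026418)·342/696 = 0.0093706309.
Sum = 0.16595108.

0.1660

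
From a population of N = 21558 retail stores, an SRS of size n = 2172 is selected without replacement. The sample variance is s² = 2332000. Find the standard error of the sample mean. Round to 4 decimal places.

31.0724

Under SRS without replacement, Var(ȳ) = (1 − f)·s²/n with f = n/N = 2172/21558 = 0.10075146.
Var(ȳ) = (1 − 0.10075146)·2332000/2172 = 0.89924854·1073.6648 = 965.49153.
SE(ȳ) = √(965.49153) = 31.0724.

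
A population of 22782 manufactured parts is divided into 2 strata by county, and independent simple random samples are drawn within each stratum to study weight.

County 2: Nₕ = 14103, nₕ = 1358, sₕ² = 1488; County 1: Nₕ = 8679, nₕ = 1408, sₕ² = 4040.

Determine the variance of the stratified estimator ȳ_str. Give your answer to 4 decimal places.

Var(ȳ_str) = Σₕ Wₕ²(1 − fₕ)sₕ²/nₕ with Wₕ = Nₕ/N, N = 22782.
County 2: Wₕ = 0.61904135; term = 0.61904135²·(1 − 0.09629157)·1488/1358 = 0.3794642.
County 1: Wₕ = 0.38095865; term = 0.38095865²·(1 − 0.16223067)·4040/1408 = 0.34886616.
Sum = 0.72833036.

0.7283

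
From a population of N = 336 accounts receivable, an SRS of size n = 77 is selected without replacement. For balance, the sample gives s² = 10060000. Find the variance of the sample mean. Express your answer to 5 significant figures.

Under SRS without replacement, Var(ȳ) = (1 − f)·s²/n with f = n/N = 77/336 = 0.22916667.
Var(ȳ) = (1 − 0.22916667)·10060000/77 = 0.77083333·130649.35 = 100708.87.

100710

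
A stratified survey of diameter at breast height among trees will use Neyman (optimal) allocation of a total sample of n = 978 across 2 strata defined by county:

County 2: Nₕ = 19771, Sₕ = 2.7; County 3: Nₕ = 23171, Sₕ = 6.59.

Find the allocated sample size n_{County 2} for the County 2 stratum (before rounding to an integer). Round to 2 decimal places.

253.34

Neyman allocation: nₕ = n·NₕSₕ / Σⱼ NⱼSⱼ.
Σ NⱼSⱼ = 19771·2.7 + 23171·6.59 = 206078.59.
n_{County 2} = 978·19771·2.7 / 206078.59 = 253.34.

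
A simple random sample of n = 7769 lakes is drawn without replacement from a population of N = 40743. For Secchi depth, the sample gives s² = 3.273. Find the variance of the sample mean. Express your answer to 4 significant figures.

Under SRS without replacement, Var(ȳ) = (1 − f)·s²/n with f = n/N = 7769/40743 = 0.19068306.
Var(ȳ) = (1 − 0.19068306)·3.273/7769 = 0.80931694·4.2128974 × 10^-4 = 3.4095692 × 10^-4.

3.410 × 10^-4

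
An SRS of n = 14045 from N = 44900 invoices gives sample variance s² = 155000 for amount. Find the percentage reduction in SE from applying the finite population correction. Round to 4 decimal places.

f = n/N = 14045/44900 = 0.31280624.
SE_no-fpc = √(s²/n) = 3.3220409; SE_fpc = √((1−f)s²/n) = 2.7538773.
Ratio = √(1−f) = 0.82897151. Reduction = 100·(1 − 0.82897151) = 17.1028%.

17.1028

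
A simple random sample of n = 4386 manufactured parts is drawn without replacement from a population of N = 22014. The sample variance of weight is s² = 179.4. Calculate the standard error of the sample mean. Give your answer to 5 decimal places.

Under SRS without replacement, Var(ȳ) = (1 − f)·s²/n with f = n/N = 4386/22014 = 0.19923685.
Var(ȳ) = (1 − 0.19923685)·179.4/4386 = 0.80076315·0.040902873 = 0.032753513.
SE(ȳ) = √(0.032753513) = 0.18098.

0.18098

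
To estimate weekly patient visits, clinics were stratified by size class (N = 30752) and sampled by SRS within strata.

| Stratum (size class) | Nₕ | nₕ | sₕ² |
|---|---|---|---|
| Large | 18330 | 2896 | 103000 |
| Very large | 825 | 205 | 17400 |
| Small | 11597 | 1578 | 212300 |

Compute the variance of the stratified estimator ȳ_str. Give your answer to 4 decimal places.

27.2154

Var(ȳ_str) = Σₕ Wₕ²(1 − fₕ)sₕ²/nₕ with Wₕ = Nₕ/N, N = 30752.
Large: Wₕ = 0.59605879; term = 0.59605879²·(1 − 0.15799236)·103000/2896 = 10.639786.
Very large: Wₕ = 0.02682752; term = 0.02682752²·(1 − 0.24848485)·17400/205 = 0.045908626.
Small: Wₕ = 0.37711368; term = 0.37711368²·(1 − 0.13606967)·212300/1578 = 16.52975.
Sum = 27.215445.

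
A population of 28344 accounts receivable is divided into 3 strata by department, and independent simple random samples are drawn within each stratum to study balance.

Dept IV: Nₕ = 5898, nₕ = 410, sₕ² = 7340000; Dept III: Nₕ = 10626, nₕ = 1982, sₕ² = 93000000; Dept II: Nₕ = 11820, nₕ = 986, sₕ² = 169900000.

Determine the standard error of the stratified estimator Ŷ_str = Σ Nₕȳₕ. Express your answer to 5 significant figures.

Var(Ŷ_str) = Σₕ Nₕ²(1 − fₕ)sₕ²/nₕ.
Dept IV: 5898²·(1 − 410/5898)·7340000/410 = 5.7947016 × 10^11.
Dept III: 10626²·(1 − 1982/10626)·93000000/1982 = 4.309867 × 10^12.
Dept II: 11820²·(1 − 986/11820)·169900000/986 = 2.2065957 × 10^13.
Sum = 2.6955294 × 10^13.
SE = √(2.6955294 × 10^13) = 5.1918 × 10^6.

5.1918 × 10^6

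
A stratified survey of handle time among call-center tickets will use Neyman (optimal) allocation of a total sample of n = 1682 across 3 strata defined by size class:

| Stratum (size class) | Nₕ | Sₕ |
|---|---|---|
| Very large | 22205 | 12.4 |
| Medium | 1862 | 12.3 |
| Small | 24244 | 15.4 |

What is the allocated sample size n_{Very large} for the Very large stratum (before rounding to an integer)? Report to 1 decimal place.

Neyman allocation: nₕ = n·NₕSₕ / Σⱼ NⱼSⱼ.
Σ NⱼSⱼ = 22205·12.4 + 1862·12.3 + 24244·15.4 = 671602.2.
n_{Very large} = 1682·22205·12.4 / 671602.2 = 689.6.

689.6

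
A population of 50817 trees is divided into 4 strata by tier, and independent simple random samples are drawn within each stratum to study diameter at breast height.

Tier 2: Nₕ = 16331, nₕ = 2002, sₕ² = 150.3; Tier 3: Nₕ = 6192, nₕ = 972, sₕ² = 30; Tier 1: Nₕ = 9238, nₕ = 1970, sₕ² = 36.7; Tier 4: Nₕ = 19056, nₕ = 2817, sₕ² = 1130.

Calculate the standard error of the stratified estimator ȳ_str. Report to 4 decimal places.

Var(ȳ_str) = Σₕ Wₕ²(1 − fₕ)sₕ²/nₕ with Wₕ = Nₕ/N, N = 50817.
Tier 2: Wₕ = 0.32136883; term = 0.32136883²·(1 − 0.12258894)·150.3/2002 = 0.0068030791.
Tier 3: Wₕ = 0.12184899; term = 0.12184899²·(1 − 0.15697674)·30/972 = 3.8631217 × 10^-4.
Tier 1: Wₕ = 0.18178956; term = 0.18178956²·(1 − 0.21324962)·36.7/1970 = 4.8436714 × 10^-4.
Tier 4: Wₕ = 0.37499262; term = 0.37499262²·(1 − 0.14782746)·1130/2817 = 0.048068944.
Sum = 0.055742702.
SE = √(0.055742702) = 0.2361.

0.2361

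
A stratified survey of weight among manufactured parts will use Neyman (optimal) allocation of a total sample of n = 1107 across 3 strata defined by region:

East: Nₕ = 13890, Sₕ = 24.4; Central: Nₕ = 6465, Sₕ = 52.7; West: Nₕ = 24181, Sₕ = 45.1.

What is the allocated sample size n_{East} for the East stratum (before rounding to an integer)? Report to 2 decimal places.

Neyman allocation: nₕ = n·NₕSₕ / Σⱼ NⱼSⱼ.
Σ NⱼSⱼ = 13890·24.4 + 6465·52.7 + 24181·45.1 = 1.7701846 × 10^6.
n_{East} = 1107·13890·24.4 / (1.7701846 × 10^6) = 211.94.

211.94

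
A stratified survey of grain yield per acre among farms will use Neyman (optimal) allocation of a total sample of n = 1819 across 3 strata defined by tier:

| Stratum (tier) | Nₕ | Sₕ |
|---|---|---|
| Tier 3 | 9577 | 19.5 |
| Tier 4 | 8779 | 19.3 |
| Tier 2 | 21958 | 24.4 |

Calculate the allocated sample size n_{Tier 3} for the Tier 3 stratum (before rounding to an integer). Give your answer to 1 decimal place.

380.8

Neyman allocation: nₕ = n·NₕSₕ / Σⱼ NⱼSⱼ.
Σ NⱼSⱼ = 9577·19.5 + 8779·19.3 + 21958·24.4 = 891961.4.
n_{Tier 3} = 1819·9577·19.5 / 891961.4 = 380.8.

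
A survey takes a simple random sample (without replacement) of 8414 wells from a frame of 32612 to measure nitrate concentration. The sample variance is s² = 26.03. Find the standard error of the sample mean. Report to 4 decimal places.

0.0479

Under SRS without replacement, Var(ȳ) = (1 − f)·s²/n with f = n/N = 8414/32612 = 0.25800319.
Var(ȳ) = (1 − 0.25800319)·26.03/8414 = 0.74199681·0.0030936534 = 0.002295481.
SE(ȳ) = √(0.002295481) = 0.0479.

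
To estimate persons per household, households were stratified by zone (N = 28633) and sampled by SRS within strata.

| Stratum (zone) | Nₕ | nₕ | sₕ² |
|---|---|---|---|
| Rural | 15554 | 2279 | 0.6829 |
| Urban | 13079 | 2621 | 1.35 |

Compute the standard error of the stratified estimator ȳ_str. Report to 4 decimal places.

Var(ȳ_str) = Σₕ Wₕ²(1 − fₕ)sₕ²/nₕ with Wₕ = Nₕ/N, N = 28633.
Rural: Wₕ = 0.54321936; term = 0.54321936²·(1 − 0.14652180)·0.6829/2279 = 7.546676 × 10^-5.
Urban: Wₕ = 0.45678064; term = 0.45678064²·(1 − 0.20039758)·1.35/2621 = 8.5932257 × 10^-5.
Sum = 1.6139902 × 10^-4.
SE = √(1.6139902 × 10^-4) = 0.0127.

0.0127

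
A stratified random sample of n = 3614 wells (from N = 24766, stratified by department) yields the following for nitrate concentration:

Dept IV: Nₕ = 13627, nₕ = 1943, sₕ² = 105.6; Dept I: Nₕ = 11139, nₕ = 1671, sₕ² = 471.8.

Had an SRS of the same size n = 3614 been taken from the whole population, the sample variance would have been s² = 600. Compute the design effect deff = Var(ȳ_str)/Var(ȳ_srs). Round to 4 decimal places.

Var(ȳ_str) = Σ Wₕ²(1−fₕ)sₕ²/nₕ with Wₕ = Nₕ/24766:
  Dept IV: (13627/24766)²·(1−1943/13627)·105.6/1943 = 0.014108186
  Dept I: (11139/24766)²·(1−1671/11139)·471.8/1671 = 0.04854832
  → Var(ȳ_str) = 0.062656506.
Var(ȳ_srs) = (1 − 3614/24766)·600/3614 = 0.14179427.
deff = 0.062656506 / 0.14179427 = 0.4419.

0.4419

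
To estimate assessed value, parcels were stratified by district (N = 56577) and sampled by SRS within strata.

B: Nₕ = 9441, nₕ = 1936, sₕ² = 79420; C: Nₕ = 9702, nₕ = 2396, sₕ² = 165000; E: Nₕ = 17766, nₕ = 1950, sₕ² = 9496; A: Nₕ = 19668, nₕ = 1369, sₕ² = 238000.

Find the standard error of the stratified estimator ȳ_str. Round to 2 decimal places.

4.73

Var(ȳ_str) = Σₕ Wₕ²(1 − fₕ)sₕ²/nₕ with Wₕ = Nₕ/N, N = 56577.
B: Wₕ = 0.16686993; term = 0.16686993²·(1 − 0.20506302)·79420/1936 = 0.90805759.
C: Wₕ = 0.17148311; term = 0.17148311²·(1 − 0.24695939)·165000/2396 = 1.5249592.
E: Wₕ = 0.31401453; term = 0.31401453²·(1 − 0.10976022)·9496/1950 = 0.42747683.
A: Wₕ = 0.34763243; term = 0.34763243²·(1 − 0.06960545)·238000/1369 = 19.547051.
Sum = 22.407545.
SE = √(22.407545) = 4.73.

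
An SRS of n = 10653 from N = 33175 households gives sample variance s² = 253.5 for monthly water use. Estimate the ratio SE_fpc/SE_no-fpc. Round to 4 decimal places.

0.8239

f = n/N = 10653/33175 = 0.32111530.
SE_no-fpc = √(s²/n) = 0.15425989; SE_fpc = √((1−f)s²/n) = 0.1271016.
Ratio = √(1−f) = 0.82394460.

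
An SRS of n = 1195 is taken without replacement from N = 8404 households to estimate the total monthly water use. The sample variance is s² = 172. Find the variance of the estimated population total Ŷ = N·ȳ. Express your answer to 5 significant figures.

8.7201 × 10^6

Var(Ŷ) = N²·Var(ȳ) = N²·(1 − n/N)·s²/n.
f = 1195/8404 = 0.14219419; Var(ȳ) = 0.85780581·172/1195 = 0.12346661.
Var(Ŷ) = 8404² · 0.12346661 = 8.7201029 × 10^6.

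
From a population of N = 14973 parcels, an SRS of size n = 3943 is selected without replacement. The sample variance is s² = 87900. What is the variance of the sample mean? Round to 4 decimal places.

Under SRS without replacement, Var(ȳ) = (1 − f)·s²/n with f = n/N = 3943/14973 = 0.26334068.
Var(ȳ) = (1 − 0.26334068)·87900/3943 = 0.73665932·22.292671 = 16.422104.

16.4221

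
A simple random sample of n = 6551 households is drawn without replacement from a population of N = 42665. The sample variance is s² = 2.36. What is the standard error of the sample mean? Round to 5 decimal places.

0.01746

Under SRS without replacement, Var(ȳ) = (1 − f)·s²/n with f = n/N = 6551/42665 = 0.15354506.
Var(ȳ) = (1 − 0.15354506)·2.36/6551 = 0.84645494·3.6025034 × 10^-4 = 3.0493568 × 10^-4.
SE(ȳ) = √(3.0493568 × 10^-4) = 0.01746.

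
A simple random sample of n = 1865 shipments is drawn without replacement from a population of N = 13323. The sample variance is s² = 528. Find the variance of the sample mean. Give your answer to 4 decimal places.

0.2435

Under SRS without replacement, Var(ȳ) = (1 − f)·s²/n with f = n/N = 1865/13323 = 0.13998349.
Var(ȳ) = (1 − 0.13998349)·528/1865 = 0.86001651·0.28310992 = 0.24347921.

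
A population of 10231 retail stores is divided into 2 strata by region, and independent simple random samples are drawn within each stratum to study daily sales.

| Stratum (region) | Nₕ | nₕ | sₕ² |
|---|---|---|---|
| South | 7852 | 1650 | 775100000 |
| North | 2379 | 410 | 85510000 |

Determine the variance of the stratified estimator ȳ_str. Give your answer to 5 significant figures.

227880

Var(ȳ_str) = Σₕ Wₕ²(1 − fₕ)sₕ²/nₕ with Wₕ = Nₕ/N, N = 10231.
South: Wₕ = 0.76747141; term = 0.76747141²·(1 − 0.21013754)·775100000/1650 = 218549.43.
North: Wₕ = 0.23252859; term = 0.23252859²·(1 − 0.17234132)·85510000/410 = 9333.339.
Sum = 227882.77.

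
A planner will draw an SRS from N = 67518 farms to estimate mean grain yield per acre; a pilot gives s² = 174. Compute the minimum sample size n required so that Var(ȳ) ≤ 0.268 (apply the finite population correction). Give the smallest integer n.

Without fpc, n₀ = s²/D = 174/0.268 = 649.2537.
With fpc, (1 − n/N)·s²/n ≤ D requires n ≥ n₀/(1 + n₀/N) = 649.2537/(1 + 649.2537/67518) = 643.0699.
Rounding up, n = 644.

644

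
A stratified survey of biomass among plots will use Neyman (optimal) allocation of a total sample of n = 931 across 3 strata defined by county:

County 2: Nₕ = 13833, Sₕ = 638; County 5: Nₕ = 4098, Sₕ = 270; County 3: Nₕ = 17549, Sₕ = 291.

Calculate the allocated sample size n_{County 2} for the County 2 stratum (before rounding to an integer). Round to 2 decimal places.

Neyman allocation: nₕ = n·NₕSₕ / Σⱼ NⱼSⱼ.
Σ NⱼSⱼ = 13833·638 + 4098·270 + 17549·291 = 1.5038673 × 10^7.
n_{County 2} = 931·13833·638 / (1.5038673 × 10^7) = 546.36.

546.36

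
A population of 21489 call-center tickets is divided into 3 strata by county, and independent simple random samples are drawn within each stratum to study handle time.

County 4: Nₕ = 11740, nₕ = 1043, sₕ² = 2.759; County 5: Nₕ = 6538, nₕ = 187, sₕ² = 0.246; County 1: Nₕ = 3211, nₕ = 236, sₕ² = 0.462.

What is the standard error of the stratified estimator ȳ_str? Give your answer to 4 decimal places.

Var(ȳ_str) = Σₕ Wₕ²(1 − fₕ)sₕ²/nₕ with Wₕ = Nₕ/N, N = 21489.
County 4: Wₕ = 0.54632603; term = 0.54632603²·(1 − 0.08884157)·2.759/1043 = 7.1939112 × 10^-4.
County 5: Wₕ = 0.30424869; term = 0.30424869²·(1 − 0.02860202)·0.246/187 = 1.1829002 × 10^-4.
County 1: Wₕ = 0.14942529; term = 0.14942529²·(1 − 0.07349735)·0.462/236 = 4.0497185 × 10^-5.
Sum = 8.7817833 × 10^-4.
SE = √(8.7817833 × 10^-4) = 0.0296.

0.0296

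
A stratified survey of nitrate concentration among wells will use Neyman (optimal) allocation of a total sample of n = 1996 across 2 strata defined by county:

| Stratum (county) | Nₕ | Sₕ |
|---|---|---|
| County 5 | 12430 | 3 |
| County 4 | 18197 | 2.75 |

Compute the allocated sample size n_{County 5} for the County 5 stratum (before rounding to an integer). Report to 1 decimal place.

Neyman allocation: nₕ = n·NₕSₕ / Σⱼ NⱼSⱼ.
Σ NⱼSⱼ = 12430·3 + 18197·2.75 = 87331.75.
n_{County 5} = 1996·12430·3 / 87331.75 = 852.3.

852.3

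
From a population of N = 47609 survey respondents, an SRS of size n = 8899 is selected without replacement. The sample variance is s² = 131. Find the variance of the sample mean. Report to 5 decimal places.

0.01197

Under SRS without replacement, Var(ȳ) = (1 − f)·s²/n with f = n/N = 8899/47609 = 0.18691844.
Var(ȳ) = (1 − 0.18691844)·131/8899 = 0.81308156·0.014720755 = 0.011969175.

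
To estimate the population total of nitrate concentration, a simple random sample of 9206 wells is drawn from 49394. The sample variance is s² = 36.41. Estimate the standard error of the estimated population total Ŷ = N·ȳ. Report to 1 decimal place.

Var(Ŷ) = N²·Var(ȳ) = N²·(1 − n/N)·s²/n.
f = 9206/49394 = 0.18637891; Var(ȳ) = 0.81362109·36.41/9206 = 0.0032178953.
Var(Ŷ) = 49394² · 0.0032178953 = 7.8509155 × 10^6.
SE(Ŷ) = √(7.8509155 × 10^6) = 2801.9.

2801.9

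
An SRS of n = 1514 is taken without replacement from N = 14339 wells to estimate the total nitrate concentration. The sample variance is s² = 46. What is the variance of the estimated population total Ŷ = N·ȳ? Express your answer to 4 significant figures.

Var(Ŷ) = N²·Var(ȳ) = N²·(1 − n/N)·s²/n.
f = 1514/14339 = 0.10558616; Var(ȳ) = 0.89441384·46/1514 = 0.027175057.
Var(Ŷ) = 14339² · 0.027175057 = 5.5873798 × 10^6.

5.587 × 10^6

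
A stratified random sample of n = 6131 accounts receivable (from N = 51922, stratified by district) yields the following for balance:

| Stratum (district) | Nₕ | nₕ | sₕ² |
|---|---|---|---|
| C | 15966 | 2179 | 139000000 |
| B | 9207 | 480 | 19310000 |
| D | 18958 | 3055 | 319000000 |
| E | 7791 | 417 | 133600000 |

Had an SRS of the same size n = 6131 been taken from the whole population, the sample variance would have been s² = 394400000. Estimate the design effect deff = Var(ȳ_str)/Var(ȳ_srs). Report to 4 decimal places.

Var(ȳ_str) = Σ Wₕ²(1−fₕ)sₕ²/nₕ with Wₕ = Nₕ/51922:
  C: (15966/51922)²·(1−2179/15966)·139000000/2179 = 5208.5957
  B: (9207/51922)²·(1−480/9207)·19310000/480 = 1199.0059
  D: (18958/51922)²·(1−3055/18958)·319000000/3055 = 11677.455
  E: (7791/51922)²·(1−417/7791)·133600000/417 = 6827.5347
  → Var(ȳ_str) = 24912.591.
Var(ȳ_srs) = (1 − 6131/51922)·394400000/6131 = 56732.811.
deff = 24912.591 / 56732.811 = 0.4391.

0.4391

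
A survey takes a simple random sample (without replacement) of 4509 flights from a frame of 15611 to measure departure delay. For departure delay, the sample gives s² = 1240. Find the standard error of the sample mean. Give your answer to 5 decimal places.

0.44224

Under SRS without replacement, Var(ȳ) = (1 − f)·s²/n with f = n/N = 4509/15611 = 0.28883480.
Var(ȳ) = (1 − 0.28883480)·1240/4509 = 0.71116520·0.27500554 = 0.19557437.
SE(ȳ) = √(0.19557437) = 0.44224.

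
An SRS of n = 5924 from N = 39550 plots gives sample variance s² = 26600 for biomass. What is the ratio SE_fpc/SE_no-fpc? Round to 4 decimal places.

f = n/N = 5924/39550 = 0.14978508.
SE_no-fpc = √(s²/n) = 2.1190114; SE_fpc = √((1−f)s²/n) = 1.9538789.
Ratio = √(1−f) = 0.92207099.

0.9221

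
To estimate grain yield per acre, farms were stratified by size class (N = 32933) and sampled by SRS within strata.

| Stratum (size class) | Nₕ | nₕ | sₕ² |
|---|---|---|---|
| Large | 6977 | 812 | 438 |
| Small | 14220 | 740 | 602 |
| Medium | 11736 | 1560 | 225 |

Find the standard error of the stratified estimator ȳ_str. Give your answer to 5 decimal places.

Var(ȳ_str) = Σₕ Wₕ²(1 − fₕ)sₕ²/nₕ with Wₕ = Nₕ/N, N = 32933.
Large: Wₕ = 0.21185437; term = 0.21185437²·(1 − 0.11638240)·438/812 = 0.021392291.
Small: Wₕ = 0.43178575; term = 0.43178575²·(1 − 0.05203938)·602/740 = 0.14377775.
Medium: Wₕ = 0.35635988; term = 0.35635988²·(1 − 0.13292434)·225/1560 = 0.015881537.
Sum = 0.18105158.
SE = √(0.18105158) = 0.42550.

0.42550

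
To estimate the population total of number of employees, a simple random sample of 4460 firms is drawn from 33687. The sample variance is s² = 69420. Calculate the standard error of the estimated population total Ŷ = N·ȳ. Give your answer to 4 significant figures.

123800

Var(Ŷ) = N²·Var(ȳ) = N²·(1 − n/N)·s²/n.
f = 4460/33687 = 0.13239529; Var(ȳ) = 0.86760471·69420/4460 = 13.504287.
Var(Ŷ) = 33687² · 13.504287 = 1.5324854 × 10^10.
SE(Ŷ) = √(1.5324854 × 10^10) = 123800.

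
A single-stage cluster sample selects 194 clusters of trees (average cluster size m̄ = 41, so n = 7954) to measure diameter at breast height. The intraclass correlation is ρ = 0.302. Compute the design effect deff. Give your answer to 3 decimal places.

13.080

deff = 1 + (41 − 1)·0.302 = 1 + 12.08 = 13.08.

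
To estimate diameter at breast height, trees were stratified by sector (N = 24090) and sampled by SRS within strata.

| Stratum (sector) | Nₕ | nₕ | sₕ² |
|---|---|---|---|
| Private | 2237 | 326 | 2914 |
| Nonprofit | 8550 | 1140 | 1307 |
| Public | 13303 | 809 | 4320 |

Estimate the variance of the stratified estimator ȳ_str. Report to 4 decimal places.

Var(ȳ_str) = Σₕ Wₕ²(1 − fₕ)sₕ²/nₕ with Wₕ = Nₕ/N, N = 24090.
Private: Wₕ = 0.09286011; term = 0.09286011²·(1 − 0.14573089)·2914/326 = 0.065845336.
Nonprofit: Wₕ = 0.35491905; term = 0.35491905²·(1 − 0.13333333)·1307/1140 = 0.12516458.
Public: Wₕ = 0.55222084; term = 0.55222084²·(1 − 0.06081335)·4320/809 = 1.5293705.
Sum = 1.7203804.

1.7204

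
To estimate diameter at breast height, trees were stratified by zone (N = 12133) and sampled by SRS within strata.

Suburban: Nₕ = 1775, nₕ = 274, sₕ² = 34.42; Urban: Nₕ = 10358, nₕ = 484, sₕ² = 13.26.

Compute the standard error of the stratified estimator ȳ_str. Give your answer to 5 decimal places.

0.14597

Var(ȳ_str) = Σₕ Wₕ²(1 − fₕ)sₕ²/nₕ with Wₕ = Nₕ/N, N = 12133.
Suburban: Wₕ = 0.14629523; term = 0.14629523²·(1 − 0.15436620)·34.42/274 = 0.0022735419.
Urban: Wₕ = 0.85370477; term = 0.85370477²·(1 − 0.04672717)·13.26/484 = 0.019034032.
Sum = 0.021307574.
SE = √(0.021307574) = 0.14597.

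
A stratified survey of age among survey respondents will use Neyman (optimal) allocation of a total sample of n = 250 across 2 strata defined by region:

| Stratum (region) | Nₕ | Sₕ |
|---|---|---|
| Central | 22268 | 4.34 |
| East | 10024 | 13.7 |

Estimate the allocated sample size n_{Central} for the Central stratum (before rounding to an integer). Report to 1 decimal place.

103.3

Neyman allocation: nₕ = n·NₕSₕ / Σⱼ NⱼSⱼ.
Σ NⱼSⱼ = 22268·4.34 + 10024·13.7 = 233971.92.
n_{Central} = 250·22268·4.34 / 233971.92 = 103.3.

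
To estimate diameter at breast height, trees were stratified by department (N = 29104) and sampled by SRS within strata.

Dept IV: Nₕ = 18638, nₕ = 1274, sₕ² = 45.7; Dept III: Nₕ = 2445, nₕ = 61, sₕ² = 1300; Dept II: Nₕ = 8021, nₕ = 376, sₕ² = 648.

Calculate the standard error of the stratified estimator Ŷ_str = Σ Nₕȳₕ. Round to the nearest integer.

15541

Var(Ŷ_str) = Σₕ Nₕ²(1 − fₕ)sₕ²/nₕ.
Dept IV: 18638²·(1 − 1274/18638)·45.7/1274 = 1.1609028 × 10^7.
Dept III: 2445²·(1 − 61/2445)·1300/61 = 1.2422203 × 10^8.
Dept II: 8021²·(1 − 376/8021)·648/376 = 1.0568009 × 10^8.
Sum = 2.4151115 × 10^8.
SE = √(2.4151115 × 10^8) = 15541.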